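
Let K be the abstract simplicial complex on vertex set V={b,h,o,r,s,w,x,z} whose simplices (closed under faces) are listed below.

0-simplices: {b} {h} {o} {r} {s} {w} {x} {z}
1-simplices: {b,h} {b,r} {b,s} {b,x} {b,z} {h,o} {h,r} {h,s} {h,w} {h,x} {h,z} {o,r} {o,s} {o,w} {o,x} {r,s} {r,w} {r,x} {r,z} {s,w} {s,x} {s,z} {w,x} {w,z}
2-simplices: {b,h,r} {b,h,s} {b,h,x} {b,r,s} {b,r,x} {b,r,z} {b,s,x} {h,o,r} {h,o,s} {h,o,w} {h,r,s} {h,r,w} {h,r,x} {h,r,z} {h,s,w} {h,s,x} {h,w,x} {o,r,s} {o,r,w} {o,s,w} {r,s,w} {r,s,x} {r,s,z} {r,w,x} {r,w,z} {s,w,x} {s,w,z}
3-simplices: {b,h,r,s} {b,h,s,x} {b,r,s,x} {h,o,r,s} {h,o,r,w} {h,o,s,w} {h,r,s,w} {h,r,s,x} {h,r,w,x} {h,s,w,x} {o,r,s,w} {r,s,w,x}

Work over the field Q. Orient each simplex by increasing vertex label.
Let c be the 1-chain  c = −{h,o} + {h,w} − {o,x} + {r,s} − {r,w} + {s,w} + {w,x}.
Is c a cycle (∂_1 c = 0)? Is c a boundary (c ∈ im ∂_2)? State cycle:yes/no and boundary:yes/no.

n_0=8 n_1=24 n_2=27 n_3=12  [Q]
∂1: piv[bh,br,bs,bx,bz,ho,hw] rk=7  ker:hr,hs,hx,hz,or,os,ow,ox,rs,rw,rx,rz,sw,sx,sz,wx,wz
∂2: piv[bhr,bhs,bhx,brs,brx,brz,bsx,hor,hos,how,hrw,hrz,hsw,hwx,rsz,rwz] rk=16  ker:hrs,hrx,hsx,ors,orw,osw,rsw,rsx,rwx,swx,swz
∂3: piv[bhrs,bhsx,brsx,hors,horw,hosw,hrsw,hrsx,hrwx,hswx] rk=10  ker:orsw,rswx
∂1c = 0
c vs im∂2: residual ≠ 0 ⇒ not boundary

cycle:yes boundary:no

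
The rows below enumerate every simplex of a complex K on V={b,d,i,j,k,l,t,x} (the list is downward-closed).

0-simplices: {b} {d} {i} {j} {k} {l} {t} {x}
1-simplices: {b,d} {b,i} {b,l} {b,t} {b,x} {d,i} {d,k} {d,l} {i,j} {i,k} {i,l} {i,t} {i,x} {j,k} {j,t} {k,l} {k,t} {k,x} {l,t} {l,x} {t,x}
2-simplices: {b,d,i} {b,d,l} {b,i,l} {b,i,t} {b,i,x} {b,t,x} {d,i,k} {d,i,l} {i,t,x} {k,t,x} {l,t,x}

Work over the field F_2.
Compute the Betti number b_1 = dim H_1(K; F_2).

b_1=5

n_0=8 n_1=21 n_2=11  [Z2]
∂1: piv[bd,bi,bl,bt,bx,dk,ij] rk=7  ker:di,dl,ik,il,it,ix,jk,jt,kl,kt,kx,lt,lx,tx
∂2: piv[bdi,bdl,bil,bit,bix,btx,dik,ktx,ltx] rk=9  ker:dil,itx
b_1=(21−7)−9=5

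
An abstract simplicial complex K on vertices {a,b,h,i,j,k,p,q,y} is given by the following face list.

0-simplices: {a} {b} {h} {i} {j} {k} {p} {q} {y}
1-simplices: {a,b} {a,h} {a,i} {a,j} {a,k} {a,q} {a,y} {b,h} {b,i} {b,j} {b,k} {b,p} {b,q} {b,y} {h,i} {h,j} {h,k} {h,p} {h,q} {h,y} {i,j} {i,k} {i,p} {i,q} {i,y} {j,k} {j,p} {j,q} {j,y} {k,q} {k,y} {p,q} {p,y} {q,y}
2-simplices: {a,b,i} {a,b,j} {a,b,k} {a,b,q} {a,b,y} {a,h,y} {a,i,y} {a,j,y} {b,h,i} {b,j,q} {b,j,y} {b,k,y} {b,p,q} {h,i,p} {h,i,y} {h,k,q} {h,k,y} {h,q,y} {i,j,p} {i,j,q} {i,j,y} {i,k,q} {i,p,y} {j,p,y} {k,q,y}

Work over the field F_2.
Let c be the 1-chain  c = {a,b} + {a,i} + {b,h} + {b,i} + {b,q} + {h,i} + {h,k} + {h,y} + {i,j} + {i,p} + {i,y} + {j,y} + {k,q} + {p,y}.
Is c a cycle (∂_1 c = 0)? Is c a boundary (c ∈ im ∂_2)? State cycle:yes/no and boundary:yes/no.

cycle:yes boundary:no

n_0=9 n_1=34 n_2=25  [Z2]
∂1: piv[ab,ah,ai,aj,ak,aq,ay,bp] rk=8  ker:bh,bi,bj,bk,bq,by,hi,hj,hk,hp,hq,hy,ij,ik,ip,iq,iy,jk,jp,jq,jy,kq,ky,pq,py,qy
∂2: piv[abi,abj,abk,abq,aby,ahy,aiy,ajy,bhi,bjq,bky,bpq,hip,hiy,hkq,hky,hqy,ijp,ijq,ijy,ikq,ipy] rk=22  ker:bjy,jpy,kqy
∂1c = 0
c vs im∂2: residual ≠ 0 ⇒ not boundary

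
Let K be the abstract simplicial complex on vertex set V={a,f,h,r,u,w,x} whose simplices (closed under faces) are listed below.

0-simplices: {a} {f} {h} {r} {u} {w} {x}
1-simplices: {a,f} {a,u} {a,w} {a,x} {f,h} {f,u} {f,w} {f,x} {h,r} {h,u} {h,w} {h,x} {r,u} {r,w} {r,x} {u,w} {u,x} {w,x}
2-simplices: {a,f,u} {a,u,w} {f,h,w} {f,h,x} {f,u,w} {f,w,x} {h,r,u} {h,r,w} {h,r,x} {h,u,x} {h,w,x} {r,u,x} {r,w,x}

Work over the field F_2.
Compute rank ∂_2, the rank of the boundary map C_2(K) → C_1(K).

n_0=7 n_1=18 n_2=13  [Z2]
∂1: piv[af,au,aw,ax,fh,hr] rk=6  ker:fu,fw,fx,hu,hw,hx,ru,rw,rx,uw,ux,wx
∂2: piv[afu,auw,fhw,fhx,fuw,fwx,hru,hrw,hrx,hux] rk=10  ker:hwx,rux,rwx
rk∂_2=10

rank∂_2=10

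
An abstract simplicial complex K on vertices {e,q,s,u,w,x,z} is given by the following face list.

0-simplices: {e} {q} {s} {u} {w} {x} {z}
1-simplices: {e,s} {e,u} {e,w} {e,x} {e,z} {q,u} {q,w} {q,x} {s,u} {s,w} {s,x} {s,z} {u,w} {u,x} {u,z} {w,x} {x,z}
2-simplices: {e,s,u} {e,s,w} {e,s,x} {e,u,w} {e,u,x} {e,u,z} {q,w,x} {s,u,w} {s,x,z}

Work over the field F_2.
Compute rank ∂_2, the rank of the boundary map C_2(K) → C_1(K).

n_0=7 n_1=17 n_2=9  [Z2]
∂1: piv[es,eu,ew,ex,ez,qu] rk=6  ker:qw,qx,su,sw,sx,sz,uw,ux,uz,wx,xz
∂2: piv[esu,esw,esx,euw,eux,euz,qwx,sxz] rk=8  ker:suw
rk∂_2=8

rank∂_2=8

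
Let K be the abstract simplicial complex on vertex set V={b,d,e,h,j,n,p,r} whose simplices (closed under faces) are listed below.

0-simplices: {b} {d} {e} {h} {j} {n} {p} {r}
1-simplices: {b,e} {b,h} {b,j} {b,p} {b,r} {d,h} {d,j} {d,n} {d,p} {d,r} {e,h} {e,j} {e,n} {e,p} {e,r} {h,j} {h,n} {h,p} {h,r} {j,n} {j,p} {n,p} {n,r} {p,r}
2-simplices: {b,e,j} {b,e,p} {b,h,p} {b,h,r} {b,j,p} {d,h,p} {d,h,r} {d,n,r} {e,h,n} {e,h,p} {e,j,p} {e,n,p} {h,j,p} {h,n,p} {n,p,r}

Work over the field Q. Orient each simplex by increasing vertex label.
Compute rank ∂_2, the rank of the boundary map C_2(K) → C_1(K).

n_0=8 n_1=24 n_2=15  [Q]
∂1: piv[be,bh,bj,bp,br,dh,dn] rk=7  ker:dj,dp,dr,eh,ej,en,ep,er,hj,hn,hp,hr,jn,jp,np,nr,pr
∂2: piv[bej,bep,bhp,bhr,bjp,dhp,dhr,dnr,ehn,ehp,enp,hjp,npr] rk=13  ker:ejp,hnp
rk∂_2=13

rank∂_2=13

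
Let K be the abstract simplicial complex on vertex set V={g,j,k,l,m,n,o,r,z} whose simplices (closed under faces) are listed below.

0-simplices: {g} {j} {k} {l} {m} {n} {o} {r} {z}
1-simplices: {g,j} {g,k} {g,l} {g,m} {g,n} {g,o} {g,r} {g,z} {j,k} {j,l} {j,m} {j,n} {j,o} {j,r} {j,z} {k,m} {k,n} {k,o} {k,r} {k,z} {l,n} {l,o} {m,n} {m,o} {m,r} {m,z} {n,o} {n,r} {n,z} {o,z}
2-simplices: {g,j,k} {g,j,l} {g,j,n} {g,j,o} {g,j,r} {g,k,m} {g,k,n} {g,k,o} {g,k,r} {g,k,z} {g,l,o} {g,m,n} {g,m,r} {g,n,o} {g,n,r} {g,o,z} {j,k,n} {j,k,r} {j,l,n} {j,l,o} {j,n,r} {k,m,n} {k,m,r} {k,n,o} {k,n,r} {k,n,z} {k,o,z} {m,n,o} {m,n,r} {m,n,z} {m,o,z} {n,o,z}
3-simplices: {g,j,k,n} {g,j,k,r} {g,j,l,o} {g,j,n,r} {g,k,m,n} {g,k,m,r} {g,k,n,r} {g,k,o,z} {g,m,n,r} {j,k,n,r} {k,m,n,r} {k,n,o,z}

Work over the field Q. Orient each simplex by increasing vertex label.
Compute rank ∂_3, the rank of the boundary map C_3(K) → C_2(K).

rank∂_3=10

n_0=9 n_1=30 n_2=32 n_3=12  [Q]
∂1: piv[gj,gk,gl,gm,gn,go,gr,gz] rk=8  ker:jk,jl,jm,jn,jo,jr,jz,km,kn,ko,kr,kz,ln,lo,mn,mo,mr,mz,no,nr,nz,oz
∂2: piv[gjk,gjl,gjn,gjo,gjr,gkm,gkn,gko,gkr,gkz,glo,gmn,gmr,gno,gnr,goz,jln,knz,mno,mnz] rk=20  ker:jkn,jkr,jlo,jnr,kmn,kmr,kno,knr,koz,mnr,moz,noz
∂3: piv[gjkn,gjkr,gjlo,gjnr,gkmn,gkmr,gknr,gkoz,gmnr,knoz] rk=10  ker:jknr,kmnr
rk∂_3=10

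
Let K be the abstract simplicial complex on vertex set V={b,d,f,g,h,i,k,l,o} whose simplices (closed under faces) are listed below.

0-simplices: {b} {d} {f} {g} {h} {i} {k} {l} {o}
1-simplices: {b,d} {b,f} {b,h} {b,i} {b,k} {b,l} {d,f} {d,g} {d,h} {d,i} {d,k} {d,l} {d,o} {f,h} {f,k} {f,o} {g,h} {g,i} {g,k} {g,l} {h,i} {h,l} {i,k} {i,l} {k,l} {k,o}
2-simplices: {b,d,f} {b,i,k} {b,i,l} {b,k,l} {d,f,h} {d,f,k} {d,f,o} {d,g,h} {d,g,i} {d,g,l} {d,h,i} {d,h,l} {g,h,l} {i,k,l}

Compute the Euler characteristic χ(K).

n_0=9 n_1=26 n_2=14
χ=+9−26+14=-3

χ(K)=-3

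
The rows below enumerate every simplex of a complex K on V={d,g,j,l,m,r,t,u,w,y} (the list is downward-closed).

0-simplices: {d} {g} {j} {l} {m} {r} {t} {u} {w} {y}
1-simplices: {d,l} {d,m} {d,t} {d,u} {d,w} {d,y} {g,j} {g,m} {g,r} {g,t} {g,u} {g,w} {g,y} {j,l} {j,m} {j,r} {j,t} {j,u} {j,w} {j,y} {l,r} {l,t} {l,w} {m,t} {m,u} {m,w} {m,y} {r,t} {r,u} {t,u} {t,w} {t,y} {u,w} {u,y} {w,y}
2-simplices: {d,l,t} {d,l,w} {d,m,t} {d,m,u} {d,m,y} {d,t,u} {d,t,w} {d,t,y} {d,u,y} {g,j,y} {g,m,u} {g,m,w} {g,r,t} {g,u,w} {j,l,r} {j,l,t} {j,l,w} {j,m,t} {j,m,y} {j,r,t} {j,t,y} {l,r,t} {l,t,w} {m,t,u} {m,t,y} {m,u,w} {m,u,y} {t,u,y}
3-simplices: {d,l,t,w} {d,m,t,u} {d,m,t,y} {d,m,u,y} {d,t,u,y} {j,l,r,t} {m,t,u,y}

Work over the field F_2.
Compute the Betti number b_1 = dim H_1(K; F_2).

n_0=10 n_1=35 n_2=28 n_3=7  [Z2]
∂1: piv[dl,dm,dt,du,dw,dy,gj,gm,gr] rk=9  ker:gt,gu,gw,gy,jl,jm,jr,jt,ju,jw,jy,lr,lt,lw,mt,mu,mw,my,rt,ru,tu,tw,ty,uw,uy,wy
∂2: piv[dlt,dlw,dmt,dmu,dmy,dtu,dtw,dty,duy,gjy,gmu,gmw,grt,guw,jlr,jlt,jlw,jmt,jmy,jrt] rk=20  ker:jty,lrt,ltw,mtu,mty,muw,muy,tuy
∂3: piv[dltw,dmtu,dmty,dmuy,dtuy,jlrt] rk=6  ker:mtuy
b_1=(35−9)−20=6

b_1=6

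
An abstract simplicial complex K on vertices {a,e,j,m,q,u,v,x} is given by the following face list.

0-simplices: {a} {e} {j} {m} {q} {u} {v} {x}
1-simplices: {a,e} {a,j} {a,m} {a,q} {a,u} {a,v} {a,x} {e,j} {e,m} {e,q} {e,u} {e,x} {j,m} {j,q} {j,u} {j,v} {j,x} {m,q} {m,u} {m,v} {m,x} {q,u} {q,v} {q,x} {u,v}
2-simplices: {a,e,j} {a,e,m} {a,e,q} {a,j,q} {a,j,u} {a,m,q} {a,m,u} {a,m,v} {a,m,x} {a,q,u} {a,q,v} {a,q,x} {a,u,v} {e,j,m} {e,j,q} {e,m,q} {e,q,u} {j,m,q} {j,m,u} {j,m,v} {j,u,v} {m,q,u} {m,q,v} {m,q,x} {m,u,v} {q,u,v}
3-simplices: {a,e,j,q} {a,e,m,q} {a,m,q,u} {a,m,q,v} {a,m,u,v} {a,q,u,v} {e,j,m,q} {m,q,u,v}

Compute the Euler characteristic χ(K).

n_0=8 n_1=25 n_2=26 n_3=8
χ=+8−25+26−8=1

χ(K)=1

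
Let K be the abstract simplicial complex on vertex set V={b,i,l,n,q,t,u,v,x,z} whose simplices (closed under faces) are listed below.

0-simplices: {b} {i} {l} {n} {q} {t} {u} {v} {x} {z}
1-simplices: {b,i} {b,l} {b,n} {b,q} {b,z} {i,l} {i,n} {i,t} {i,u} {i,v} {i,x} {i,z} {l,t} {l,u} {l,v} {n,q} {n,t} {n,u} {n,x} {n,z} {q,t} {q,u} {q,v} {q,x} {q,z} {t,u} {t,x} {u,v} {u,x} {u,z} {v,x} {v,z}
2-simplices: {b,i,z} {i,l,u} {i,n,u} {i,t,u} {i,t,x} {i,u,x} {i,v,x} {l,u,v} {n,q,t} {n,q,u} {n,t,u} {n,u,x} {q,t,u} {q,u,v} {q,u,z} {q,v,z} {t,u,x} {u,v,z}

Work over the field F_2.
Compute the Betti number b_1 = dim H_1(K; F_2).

b_1=8

n_0=10 n_1=32 n_2=18  [Z2]
∂1: piv[bi,bl,bn,bq,bz,it,iu,iv,ix] rk=9  ker:il,in,iz,lt,lu,lv,nq,nt,nu,nx,nz,qt,qu,qv,qx,qz,tu,tx,uv,ux,uz,vx,vz
∂2: piv[biz,ilu,inu,itu,itx,iux,ivx,luv,nqt,nqu,ntu,nux,quv,quz,qvz] rk=15  ker:qtu,tux,uvz
b_1=(32−9)−15=8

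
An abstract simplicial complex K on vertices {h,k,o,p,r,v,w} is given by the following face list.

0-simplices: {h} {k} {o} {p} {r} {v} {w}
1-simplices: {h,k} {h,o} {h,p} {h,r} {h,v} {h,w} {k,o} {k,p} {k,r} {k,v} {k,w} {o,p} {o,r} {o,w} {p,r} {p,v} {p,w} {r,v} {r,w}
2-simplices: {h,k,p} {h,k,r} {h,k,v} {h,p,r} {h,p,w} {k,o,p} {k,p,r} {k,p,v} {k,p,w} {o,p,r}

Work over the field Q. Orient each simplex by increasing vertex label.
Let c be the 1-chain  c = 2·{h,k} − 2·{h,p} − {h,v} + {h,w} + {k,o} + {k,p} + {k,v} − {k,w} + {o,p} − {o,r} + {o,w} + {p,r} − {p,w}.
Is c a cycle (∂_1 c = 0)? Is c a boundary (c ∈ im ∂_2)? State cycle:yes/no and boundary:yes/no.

cycle:yes boundary:no

n_0=7 n_1=19 n_2=10  [Q]
∂1: piv[hk,ho,hp,hr,hv,hw] rk=6  ker:ko,kp,kr,kv,kw,op,or,ow,pr,pv,pw,rv,rw
∂2: piv[hkp,hkr,hkv,hpr,hpw,kop,kpv,kpw,opr] rk=9  ker:kpr
∂1c = 0
c vs im∂2: residual ≠ 0 ⇒ not boundary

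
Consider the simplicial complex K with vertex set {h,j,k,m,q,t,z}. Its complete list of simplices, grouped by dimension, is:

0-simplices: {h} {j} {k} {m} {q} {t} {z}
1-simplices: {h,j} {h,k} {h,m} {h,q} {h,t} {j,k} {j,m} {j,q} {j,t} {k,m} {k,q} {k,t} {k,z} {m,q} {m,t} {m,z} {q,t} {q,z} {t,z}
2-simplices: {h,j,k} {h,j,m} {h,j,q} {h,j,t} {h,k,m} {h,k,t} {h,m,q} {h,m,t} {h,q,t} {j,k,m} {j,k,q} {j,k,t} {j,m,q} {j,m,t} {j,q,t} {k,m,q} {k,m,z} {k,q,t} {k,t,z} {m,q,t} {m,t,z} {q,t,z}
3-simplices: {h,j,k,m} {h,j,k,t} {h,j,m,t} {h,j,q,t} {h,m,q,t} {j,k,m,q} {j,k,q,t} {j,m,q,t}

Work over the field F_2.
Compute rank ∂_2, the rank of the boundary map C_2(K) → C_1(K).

n_0=7 n_1=19 n_2=22 n_3=8  [Z2]
∂1: piv[hj,hk,hm,hq,ht,kz] rk=6  ker:jk,jm,jq,jt,km,kq,kt,mq,mt,mz,qt,qz,tz
∂2: piv[hjk,hjm,hjq,hjt,hkm,hkt,hmq,hmt,hqt,jkq,kmz,ktz,qtz] rk=13  ker:jkm,jkt,jmq,jmt,jqt,kmq,kqt,mqt,mtz
∂3: piv[hjkm,hjkt,hjmt,hjqt,hmqt,jkmq,jkqt,jmqt] rk=8
rk∂_2=13

rank∂_2=13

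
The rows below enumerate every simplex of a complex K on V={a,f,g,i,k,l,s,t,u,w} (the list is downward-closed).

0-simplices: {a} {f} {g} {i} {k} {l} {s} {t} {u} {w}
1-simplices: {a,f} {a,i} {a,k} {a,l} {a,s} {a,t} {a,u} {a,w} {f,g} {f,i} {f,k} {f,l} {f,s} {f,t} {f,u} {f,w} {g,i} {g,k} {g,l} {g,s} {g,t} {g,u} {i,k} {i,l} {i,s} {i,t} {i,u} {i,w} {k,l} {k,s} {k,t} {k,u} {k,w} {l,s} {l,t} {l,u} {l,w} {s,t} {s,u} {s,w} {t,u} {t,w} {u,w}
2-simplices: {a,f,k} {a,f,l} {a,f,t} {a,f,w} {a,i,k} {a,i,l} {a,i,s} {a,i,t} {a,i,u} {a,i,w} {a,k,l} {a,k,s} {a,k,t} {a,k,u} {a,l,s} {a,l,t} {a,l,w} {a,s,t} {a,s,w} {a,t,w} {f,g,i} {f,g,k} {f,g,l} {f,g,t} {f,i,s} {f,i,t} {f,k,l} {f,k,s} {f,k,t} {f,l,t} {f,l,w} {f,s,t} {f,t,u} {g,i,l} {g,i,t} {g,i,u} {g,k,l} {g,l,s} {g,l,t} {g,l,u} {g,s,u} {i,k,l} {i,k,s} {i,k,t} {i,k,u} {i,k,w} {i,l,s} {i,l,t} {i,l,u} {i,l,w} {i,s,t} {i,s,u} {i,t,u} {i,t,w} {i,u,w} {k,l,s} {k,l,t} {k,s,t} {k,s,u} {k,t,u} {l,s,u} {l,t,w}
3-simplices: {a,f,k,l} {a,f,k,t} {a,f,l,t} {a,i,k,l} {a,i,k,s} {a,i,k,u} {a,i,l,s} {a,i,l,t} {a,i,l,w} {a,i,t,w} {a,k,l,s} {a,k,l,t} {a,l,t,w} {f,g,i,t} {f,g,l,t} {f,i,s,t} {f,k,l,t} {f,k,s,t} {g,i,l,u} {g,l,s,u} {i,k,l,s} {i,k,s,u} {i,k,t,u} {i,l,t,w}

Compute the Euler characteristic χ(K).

n_0=10 n_1=43 n_2=62 n_3=24
χ=+10−43+62−24=5

χ(K)=5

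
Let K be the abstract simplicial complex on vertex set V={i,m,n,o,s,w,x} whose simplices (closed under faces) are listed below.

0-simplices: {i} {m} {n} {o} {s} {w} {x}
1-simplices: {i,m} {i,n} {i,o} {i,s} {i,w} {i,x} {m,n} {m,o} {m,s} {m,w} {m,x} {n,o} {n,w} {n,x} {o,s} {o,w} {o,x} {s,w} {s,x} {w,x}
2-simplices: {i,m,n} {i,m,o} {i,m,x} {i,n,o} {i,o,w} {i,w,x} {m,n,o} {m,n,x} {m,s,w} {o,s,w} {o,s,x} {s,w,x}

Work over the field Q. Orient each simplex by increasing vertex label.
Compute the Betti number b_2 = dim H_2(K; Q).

n_0=7 n_1=20 n_2=12  [Q]
∂1: piv[im,in,io,is,iw,ix] rk=6  ker:mn,mo,ms,mw,mx,no,nw,nx,os,ow,ox,sw,sx,wx
∂2: piv[imn,imo,imx,ino,iow,iwx,mnx,msw,osw,osx,swx] rk=11  ker:mno
b_2=(12−11)−0=1

b_2=1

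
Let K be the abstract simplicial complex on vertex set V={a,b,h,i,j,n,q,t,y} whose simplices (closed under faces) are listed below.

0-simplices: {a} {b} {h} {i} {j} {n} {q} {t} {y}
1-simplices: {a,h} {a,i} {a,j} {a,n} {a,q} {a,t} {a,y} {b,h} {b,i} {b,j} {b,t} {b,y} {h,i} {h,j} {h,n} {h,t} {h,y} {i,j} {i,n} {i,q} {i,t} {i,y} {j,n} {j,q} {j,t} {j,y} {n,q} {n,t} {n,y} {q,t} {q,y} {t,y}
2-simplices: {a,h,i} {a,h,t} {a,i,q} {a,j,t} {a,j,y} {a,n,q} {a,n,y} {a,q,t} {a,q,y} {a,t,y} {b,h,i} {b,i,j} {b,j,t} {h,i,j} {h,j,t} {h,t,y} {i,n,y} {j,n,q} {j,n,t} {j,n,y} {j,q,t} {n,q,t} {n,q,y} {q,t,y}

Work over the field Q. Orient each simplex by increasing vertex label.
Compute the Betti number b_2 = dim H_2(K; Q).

n_0=9 n_1=32 n_2=24  [Q]
∂1: piv[ah,ai,aj,an,aq,at,ay,bh] rk=8  ker:bi,bj,bt,by,hi,hj,hn,ht,hy,ij,in,iq,it,iy,jn,jq,jt,jy,nq,nt,ny,qt,qy,ty
∂2: piv[ahi,aht,aiq,ajt,ajy,anq,any,aqt,aqy,aty,bhi,bij,bjt,hij,hjt,hty,iny,jnq,jnt,jny] rk=20  ker:jqt,nqt,nqy,qty
b_2=(24−20)−0=4

b_2=4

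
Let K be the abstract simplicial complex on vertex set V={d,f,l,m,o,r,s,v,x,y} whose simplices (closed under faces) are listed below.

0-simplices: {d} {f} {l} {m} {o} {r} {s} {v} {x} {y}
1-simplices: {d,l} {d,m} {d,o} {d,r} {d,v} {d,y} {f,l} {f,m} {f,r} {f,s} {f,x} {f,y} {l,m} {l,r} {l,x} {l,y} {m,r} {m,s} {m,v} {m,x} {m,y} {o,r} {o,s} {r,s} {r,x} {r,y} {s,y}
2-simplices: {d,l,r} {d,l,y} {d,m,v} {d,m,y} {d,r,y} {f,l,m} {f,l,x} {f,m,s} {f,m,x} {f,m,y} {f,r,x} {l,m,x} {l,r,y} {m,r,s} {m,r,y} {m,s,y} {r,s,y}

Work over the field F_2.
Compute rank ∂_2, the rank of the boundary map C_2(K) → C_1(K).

rank∂_2=14

n_0=10 n_1=27 n_2=17  [Z2]
∂1: piv[dl,dm,do,dr,dv,dy,fl,fs,fx] rk=9  ker:fm,fr,fy,lm,lr,lx,ly,mr,ms,mv,mx,my,or,os,rs,rx,ry,sy
∂2: piv[dlr,dly,dmv,dmy,dry,flm,flx,fms,fmx,fmy,frx,mrs,mry,msy] rk=14  ker:lmx,lry,rsy
rk∂_2=14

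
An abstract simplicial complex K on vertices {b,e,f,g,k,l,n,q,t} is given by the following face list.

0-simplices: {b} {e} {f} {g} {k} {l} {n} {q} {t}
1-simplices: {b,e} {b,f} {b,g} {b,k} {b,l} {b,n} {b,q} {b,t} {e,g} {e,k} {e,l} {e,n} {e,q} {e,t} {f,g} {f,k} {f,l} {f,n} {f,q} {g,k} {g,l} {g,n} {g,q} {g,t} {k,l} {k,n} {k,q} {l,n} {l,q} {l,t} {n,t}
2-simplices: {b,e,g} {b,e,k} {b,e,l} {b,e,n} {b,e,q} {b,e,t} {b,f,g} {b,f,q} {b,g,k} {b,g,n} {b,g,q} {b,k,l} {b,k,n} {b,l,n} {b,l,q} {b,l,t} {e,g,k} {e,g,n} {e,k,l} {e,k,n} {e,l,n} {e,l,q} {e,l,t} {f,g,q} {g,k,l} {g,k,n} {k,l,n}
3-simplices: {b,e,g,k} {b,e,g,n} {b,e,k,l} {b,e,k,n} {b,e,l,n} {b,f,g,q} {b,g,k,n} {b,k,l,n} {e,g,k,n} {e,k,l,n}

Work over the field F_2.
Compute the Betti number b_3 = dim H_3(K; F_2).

n_0=9 n_1=31 n_2=27 n_3=10  [Z2]
∂1: piv[be,bf,bg,bk,bl,bn,bq,bt] rk=8  ker:eg,ek,el,en,eq,et,fg,fk,fl,fn,fq,gk,gl,gn,gq,gt,kl,kn,kq,ln,lq,lt,nt
∂2: piv[beg,bek,bel,ben,beq,bet,bfg,bfq,bgk,bgn,bgq,bkl,bkn,bln,blq,blt,gkl] rk=17  ker:egk,egn,ekl,ekn,eln,elq,elt,fgq,gkn,kln
∂3: piv[begk,begn,bekl,bekn,beln,bfgq,bgkn,bkln] rk=8  ker:egkn,ekln
b_3=(10−8)−0=2

b_3=2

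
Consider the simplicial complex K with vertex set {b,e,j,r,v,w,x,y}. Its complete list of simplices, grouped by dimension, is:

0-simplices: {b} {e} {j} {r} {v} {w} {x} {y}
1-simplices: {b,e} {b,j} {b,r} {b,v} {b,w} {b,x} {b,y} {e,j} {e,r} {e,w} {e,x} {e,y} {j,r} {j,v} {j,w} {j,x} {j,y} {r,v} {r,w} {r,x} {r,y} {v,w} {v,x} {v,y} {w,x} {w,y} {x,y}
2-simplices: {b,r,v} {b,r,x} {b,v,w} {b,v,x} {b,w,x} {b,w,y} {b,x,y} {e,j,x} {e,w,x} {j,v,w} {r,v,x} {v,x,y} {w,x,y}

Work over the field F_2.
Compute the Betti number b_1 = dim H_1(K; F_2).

b_1=9

n_0=8 n_1=27 n_2=13  [Z2]
∂1: piv[be,bj,br,bv,bw,bx,by] rk=7  ker:ej,er,ew,ex,ey,jr,jv,jw,jx,jy,rv,rw,rx,ry,vw,vx,vy,wx,wy,xy
∂2: piv[brv,brx,bvw,bvx,bwx,bwy,bxy,ejx,ewx,jvw,vxy] rk=11  ker:rvx,wxy
b_1=(27−7)−11=9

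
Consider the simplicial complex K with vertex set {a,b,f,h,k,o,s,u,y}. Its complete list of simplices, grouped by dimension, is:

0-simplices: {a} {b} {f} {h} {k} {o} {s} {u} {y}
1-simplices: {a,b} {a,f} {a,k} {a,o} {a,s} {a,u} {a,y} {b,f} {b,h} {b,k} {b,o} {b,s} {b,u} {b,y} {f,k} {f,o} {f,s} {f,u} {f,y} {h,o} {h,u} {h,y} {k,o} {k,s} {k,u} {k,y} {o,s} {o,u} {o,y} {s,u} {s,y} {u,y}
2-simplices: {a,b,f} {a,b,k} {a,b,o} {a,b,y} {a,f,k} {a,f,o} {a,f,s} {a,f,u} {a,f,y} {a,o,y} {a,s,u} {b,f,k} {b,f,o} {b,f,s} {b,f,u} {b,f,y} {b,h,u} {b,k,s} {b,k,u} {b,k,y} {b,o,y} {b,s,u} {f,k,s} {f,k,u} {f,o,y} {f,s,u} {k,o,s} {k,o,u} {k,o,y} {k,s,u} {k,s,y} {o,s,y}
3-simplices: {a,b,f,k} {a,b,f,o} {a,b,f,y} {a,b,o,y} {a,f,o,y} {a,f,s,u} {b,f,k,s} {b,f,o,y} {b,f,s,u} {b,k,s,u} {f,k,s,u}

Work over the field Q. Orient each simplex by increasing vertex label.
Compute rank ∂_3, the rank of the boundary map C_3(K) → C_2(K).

rank∂_3=10

n_0=9 n_1=32 n_2=32 n_3=11  [Q]
∂1: piv[ab,af,ak,ao,as,au,ay,bh] rk=8  ker:bf,bk,bo,bs,bu,by,fk,fo,fs,fu,fy,ho,hu,hy,ko,ks,ku,ky,os,ou,oy,su,sy,uy
∂2: piv[abf,abk,abo,aby,afk,afo,afs,afu,afy,aoy,asu,bfs,bfu,bhu,bks,bku,bky,kos,kou,koy,ksy] rk=21  ker:bfk,bfo,bfy,boy,bsu,fks,fku,foy,fsu,ksu,osy
∂3: piv[abfk,abfo,abfy,aboy,afoy,afsu,bfks,bfsu,bksu,fksu] rk=10  ker:bfoy
rk∂_3=10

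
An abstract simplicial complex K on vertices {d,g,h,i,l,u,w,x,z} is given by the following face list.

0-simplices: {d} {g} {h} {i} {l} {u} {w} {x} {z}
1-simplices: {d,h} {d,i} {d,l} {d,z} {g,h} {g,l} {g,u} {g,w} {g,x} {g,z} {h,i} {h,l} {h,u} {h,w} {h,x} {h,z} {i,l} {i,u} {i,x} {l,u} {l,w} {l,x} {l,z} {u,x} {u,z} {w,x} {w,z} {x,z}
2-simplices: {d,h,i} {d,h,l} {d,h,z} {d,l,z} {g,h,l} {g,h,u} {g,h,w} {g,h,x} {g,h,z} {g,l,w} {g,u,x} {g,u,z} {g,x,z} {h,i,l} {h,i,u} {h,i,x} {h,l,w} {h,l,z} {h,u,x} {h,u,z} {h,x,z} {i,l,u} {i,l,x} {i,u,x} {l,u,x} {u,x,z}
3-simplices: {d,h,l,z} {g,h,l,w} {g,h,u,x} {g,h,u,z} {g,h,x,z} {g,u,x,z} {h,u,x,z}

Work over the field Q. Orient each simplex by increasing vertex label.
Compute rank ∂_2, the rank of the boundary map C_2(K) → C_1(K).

rank∂_2=18

n_0=9 n_1=28 n_2=26 n_3=7  [Q]
∂1: piv[dh,di,dl,dz,gh,gu,gw,gx] rk=8  ker:gl,gz,hi,hl,hu,hw,hx,hz,il,iu,ix,lu,lw,lx,lz,ux,uz,wx,wz,xz
∂2: piv[dhi,dhl,dhz,dlz,ghl,ghu,ghw,ghx,ghz,glw,gux,guz,gxz,hil,hiu,hix,ilu,ilx] rk=18  ker:hlw,hlz,hux,huz,hxz,iux,lux,uxz
∂3: piv[dhlz,ghlw,ghux,ghuz,ghxz,guxz] rk=6  ker:huxz
rk∂_2=18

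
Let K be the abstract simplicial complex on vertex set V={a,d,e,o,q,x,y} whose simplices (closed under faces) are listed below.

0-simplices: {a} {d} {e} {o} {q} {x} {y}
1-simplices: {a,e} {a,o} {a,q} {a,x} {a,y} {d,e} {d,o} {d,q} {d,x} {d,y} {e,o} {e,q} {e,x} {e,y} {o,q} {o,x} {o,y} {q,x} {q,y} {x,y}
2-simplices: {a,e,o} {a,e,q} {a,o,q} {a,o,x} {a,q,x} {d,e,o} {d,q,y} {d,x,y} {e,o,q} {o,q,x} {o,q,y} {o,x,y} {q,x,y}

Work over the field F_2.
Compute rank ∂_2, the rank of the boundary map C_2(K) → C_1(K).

n_0=7 n_1=20 n_2=13  [Z2]
∂1: piv[ae,ao,aq,ax,ay,de] rk=6  ker:do,dq,dx,dy,eo,eq,ex,ey,oq,ox,oy,qx,qy,xy
∂2: piv[aeo,aeq,aoq,aox,aqx,deo,dqy,dxy,oqy,oxy] rk=10  ker:eoq,oqx,qxy
rk∂_2=10

rank∂_2=10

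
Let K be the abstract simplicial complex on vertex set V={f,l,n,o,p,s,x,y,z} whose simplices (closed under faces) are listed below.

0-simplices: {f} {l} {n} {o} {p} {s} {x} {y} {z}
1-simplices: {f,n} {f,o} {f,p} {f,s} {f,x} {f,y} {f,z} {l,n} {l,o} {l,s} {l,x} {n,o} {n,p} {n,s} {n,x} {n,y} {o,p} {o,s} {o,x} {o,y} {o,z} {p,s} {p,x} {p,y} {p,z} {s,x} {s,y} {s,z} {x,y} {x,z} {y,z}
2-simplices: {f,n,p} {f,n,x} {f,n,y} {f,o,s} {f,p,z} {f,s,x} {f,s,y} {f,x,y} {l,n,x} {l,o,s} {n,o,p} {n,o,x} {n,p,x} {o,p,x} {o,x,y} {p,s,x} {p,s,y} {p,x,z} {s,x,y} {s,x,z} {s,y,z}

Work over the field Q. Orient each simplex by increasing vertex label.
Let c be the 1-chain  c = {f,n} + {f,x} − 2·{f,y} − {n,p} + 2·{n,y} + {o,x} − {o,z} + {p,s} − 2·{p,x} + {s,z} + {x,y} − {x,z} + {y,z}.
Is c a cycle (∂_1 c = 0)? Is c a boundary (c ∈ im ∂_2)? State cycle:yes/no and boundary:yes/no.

n_0=9 n_1=31 n_2=21  [Q]
∂1: piv[fn,fo,fp,fs,fx,fy,fz,ln] rk=8  ker:lo,ls,lx,no,np,ns,nx,ny,op,os,ox,oy,oz,ps,px,py,pz,sx,sy,sz,xy,xz,yz
∂2: piv[fnp,fnx,fny,fos,fpz,fsx,fsy,fxy,lnx,los,nop,nox,npx,oxy,psx,psy,pxz,sxz,syz] rk=19  ker:opx,sxy
∂1c = 0
c vs im∂2: residual ≠ 0 ⇒ not boundary

cycle:yes boundary:no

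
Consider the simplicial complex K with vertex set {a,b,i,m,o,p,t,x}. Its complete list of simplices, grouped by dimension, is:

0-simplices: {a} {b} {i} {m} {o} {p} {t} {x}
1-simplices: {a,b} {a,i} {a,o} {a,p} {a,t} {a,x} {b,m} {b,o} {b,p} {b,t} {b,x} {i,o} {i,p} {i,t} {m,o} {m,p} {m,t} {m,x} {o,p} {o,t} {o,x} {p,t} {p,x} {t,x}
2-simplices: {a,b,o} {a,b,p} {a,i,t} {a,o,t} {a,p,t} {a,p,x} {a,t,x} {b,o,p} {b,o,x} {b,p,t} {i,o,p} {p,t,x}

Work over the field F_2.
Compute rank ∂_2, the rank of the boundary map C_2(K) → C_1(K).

rank∂_2=11

n_0=8 n_1=24 n_2=12  [Z2]
∂1: piv[ab,ai,ao,ap,at,ax,bm] rk=7  ker:bo,bp,bt,bx,io,ip,it,mo,mp,mt,mx,op,ot,ox,pt,px,tx
∂2: piv[abo,abp,ait,aot,apt,apx,atx,bop,box,bpt,iop] rk=11  ker:ptx
rk∂_2=11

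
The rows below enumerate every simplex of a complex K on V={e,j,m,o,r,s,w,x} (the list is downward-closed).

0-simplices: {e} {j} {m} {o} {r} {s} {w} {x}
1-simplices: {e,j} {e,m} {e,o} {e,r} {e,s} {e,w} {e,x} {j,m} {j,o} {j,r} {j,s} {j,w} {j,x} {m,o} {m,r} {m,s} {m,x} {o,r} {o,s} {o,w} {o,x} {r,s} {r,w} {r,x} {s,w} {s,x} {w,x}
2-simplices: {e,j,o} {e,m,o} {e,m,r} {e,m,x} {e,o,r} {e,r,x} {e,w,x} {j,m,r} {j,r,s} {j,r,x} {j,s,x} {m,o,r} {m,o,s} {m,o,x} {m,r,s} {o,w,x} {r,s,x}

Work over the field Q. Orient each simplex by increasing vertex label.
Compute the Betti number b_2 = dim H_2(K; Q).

n_0=8 n_1=27 n_2=17  [Q]
∂1: piv[ej,em,eo,er,es,ew,ex] rk=7  ker:jm,jo,jr,js,jw,jx,mo,mr,ms,mx,or,os,ow,ox,rs,rw,rx,sw,sx,wx
∂2: piv[ejo,emo,emr,emx,eor,erx,ewx,jmr,jrs,jrx,jsx,mos,mox,mrs,owx] rk=15  ker:mor,rsx
b_2=(17−15)−0=2

b_2=2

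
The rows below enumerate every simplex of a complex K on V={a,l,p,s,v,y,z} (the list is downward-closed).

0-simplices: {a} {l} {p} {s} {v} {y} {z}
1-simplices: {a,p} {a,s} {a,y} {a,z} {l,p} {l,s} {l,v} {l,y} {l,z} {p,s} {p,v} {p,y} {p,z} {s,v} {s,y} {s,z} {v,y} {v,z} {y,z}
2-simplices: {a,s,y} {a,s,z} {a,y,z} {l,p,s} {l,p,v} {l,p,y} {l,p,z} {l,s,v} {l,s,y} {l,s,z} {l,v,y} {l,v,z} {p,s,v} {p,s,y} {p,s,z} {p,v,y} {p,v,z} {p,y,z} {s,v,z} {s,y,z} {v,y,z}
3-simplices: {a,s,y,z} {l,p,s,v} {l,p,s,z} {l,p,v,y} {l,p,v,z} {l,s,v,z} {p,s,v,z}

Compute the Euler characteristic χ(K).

χ(K)=2

n_0=7 n_1=19 n_2=21 n_3=7
χ=+7−19+21−7=2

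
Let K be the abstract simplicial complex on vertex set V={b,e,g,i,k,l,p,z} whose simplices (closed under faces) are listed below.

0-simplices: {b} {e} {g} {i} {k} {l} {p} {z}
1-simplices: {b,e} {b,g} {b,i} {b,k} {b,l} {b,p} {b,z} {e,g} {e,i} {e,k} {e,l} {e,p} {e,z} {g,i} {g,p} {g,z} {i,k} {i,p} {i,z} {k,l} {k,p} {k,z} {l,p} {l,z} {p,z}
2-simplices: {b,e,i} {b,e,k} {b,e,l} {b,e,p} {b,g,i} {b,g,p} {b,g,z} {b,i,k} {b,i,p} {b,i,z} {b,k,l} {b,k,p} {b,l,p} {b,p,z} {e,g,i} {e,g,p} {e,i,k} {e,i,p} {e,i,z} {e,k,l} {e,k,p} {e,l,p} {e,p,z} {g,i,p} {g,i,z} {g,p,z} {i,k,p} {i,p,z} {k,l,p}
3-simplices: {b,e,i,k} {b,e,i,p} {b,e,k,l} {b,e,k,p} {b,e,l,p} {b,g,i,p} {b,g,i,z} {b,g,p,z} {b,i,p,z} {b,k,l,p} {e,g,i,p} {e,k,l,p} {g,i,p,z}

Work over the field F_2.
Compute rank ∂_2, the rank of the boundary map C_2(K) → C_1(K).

n_0=8 n_1=25 n_2=29 n_3=13  [Z2]
∂1: piv[be,bg,bi,bk,bl,bp,bz] rk=7  ker:eg,ei,ek,el,ep,ez,gi,gp,gz,ik,ip,iz,kl,kp,kz,lp,lz,pz
∂2: piv[bei,bek,bel,bep,bgi,bgp,bgz,bik,bip,biz,bkl,bkp,blp,bpz,egi,eiz] rk=16  ker:egp,eik,eip,ekl,ekp,elp,epz,gip,giz,gpz,ikp,ipz,klp
∂3: piv[beik,beip,bekl,bekp,belp,bgip,bgiz,bgpz,bipz,bklp,egip] rk=11  ker:eklp,gipz
rk∂_2=16

rank∂_2=16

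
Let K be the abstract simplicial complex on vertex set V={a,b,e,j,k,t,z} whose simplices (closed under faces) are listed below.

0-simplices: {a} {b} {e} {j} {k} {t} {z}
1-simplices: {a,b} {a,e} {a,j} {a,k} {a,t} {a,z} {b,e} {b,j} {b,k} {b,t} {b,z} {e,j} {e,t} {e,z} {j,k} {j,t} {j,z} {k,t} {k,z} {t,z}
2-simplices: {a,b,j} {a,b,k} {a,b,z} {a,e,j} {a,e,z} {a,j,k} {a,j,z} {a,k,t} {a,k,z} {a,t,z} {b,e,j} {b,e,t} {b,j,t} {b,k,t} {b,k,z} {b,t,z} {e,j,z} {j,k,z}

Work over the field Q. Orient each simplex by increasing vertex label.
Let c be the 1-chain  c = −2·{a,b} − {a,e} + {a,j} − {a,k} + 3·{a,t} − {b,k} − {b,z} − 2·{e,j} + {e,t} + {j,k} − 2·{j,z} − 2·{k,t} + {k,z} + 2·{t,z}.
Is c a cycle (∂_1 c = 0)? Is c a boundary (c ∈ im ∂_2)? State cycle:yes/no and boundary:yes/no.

n_0=7 n_1=20 n_2=18  [Q]
∂1: piv[ab,ae,aj,ak,at,az] rk=6  ker:be,bj,bk,bt,bz,ej,et,ez,jk,jt,jz,kt,kz,tz
∂2: piv[abj,abk,abz,aej,aez,ajk,ajz,akt,akz,atz,bej,bet,bjt,bkt] rk=14  ker:bkz,btz,ejz,jkz
∂1c = 0
c vs im∂2: reduces to 0 ⇒ boundary

cycle:yes boundary:yes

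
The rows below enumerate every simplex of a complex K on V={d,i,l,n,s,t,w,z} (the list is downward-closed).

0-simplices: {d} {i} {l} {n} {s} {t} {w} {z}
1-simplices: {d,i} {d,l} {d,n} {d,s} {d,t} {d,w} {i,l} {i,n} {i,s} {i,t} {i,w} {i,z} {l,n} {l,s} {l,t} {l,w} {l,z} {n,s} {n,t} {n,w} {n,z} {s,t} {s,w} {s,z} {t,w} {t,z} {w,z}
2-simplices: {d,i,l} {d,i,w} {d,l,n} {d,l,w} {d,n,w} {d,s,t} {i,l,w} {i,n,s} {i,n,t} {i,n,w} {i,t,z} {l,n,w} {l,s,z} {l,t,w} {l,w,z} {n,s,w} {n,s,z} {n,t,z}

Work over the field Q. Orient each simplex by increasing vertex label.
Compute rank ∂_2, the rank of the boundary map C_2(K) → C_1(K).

rank∂_2=16

n_0=8 n_1=27 n_2=18  [Q]
∂1: piv[di,dl,dn,ds,dt,dw,iz] rk=7  ker:il,in,is,it,iw,ln,ls,lt,lw,lz,ns,nt,nw,nz,st,sw,sz,tw,tz,wz
∂2: piv[dil,diw,dln,dlw,dnw,dst,ins,int,inw,itz,lsz,ltw,lwz,nsw,nsz,ntz] rk=16  ker:ilw,lnw
rk∂_2=16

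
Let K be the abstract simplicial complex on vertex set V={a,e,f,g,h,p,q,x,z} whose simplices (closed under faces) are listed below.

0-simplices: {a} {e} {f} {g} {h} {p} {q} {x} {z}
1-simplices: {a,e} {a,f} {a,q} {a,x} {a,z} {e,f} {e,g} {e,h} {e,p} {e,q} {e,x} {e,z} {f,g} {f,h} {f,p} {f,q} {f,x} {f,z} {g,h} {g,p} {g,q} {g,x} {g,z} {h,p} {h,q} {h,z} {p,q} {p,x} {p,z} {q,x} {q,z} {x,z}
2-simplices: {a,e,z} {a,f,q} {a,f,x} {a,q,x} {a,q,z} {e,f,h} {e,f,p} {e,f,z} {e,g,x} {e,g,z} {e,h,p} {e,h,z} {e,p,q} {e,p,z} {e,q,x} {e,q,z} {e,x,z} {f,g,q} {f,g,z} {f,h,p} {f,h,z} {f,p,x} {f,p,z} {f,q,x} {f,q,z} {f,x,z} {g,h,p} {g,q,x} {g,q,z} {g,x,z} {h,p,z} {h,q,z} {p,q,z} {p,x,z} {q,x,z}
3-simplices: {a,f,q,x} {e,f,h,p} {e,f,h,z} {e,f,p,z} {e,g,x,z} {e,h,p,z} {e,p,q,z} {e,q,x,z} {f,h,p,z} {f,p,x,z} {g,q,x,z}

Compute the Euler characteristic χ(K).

χ(K)=1

n_0=9 n_1=32 n_2=35 n_3=11
χ=+9−32+35−11=1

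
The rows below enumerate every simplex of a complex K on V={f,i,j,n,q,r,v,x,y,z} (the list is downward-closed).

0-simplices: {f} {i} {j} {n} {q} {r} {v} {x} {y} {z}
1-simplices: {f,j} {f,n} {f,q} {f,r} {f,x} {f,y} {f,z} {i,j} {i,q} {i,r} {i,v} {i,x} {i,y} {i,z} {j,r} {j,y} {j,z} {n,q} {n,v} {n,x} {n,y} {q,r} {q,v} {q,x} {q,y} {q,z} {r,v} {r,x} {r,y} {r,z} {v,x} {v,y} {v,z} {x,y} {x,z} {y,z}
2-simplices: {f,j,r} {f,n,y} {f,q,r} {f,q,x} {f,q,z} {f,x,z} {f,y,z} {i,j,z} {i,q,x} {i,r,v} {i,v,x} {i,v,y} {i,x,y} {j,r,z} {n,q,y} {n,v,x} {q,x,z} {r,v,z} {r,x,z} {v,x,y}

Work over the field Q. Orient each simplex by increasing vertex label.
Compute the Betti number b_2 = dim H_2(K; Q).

b_2=2

n_0=10 n_1=36 n_2=20  [Q]
∂1: piv[fj,fn,fq,fr,fx,fy,fz,ij,iv] rk=9  ker:iq,ir,ix,iy,iz,jr,jy,jz,nq,nv,nx,ny,qr,qv,qx,qy,qz,rv,rx,ry,rz,vx,vy,vz,xy,xz,yz
∂2: piv[fjr,fny,fqr,fqx,fqz,fxz,fyz,ijz,iqx,irv,ivx,ivy,ixy,jrz,nqy,nvx,rvz,rxz] rk=18  ker:qxz,vxy
b_2=(20−18)−0=2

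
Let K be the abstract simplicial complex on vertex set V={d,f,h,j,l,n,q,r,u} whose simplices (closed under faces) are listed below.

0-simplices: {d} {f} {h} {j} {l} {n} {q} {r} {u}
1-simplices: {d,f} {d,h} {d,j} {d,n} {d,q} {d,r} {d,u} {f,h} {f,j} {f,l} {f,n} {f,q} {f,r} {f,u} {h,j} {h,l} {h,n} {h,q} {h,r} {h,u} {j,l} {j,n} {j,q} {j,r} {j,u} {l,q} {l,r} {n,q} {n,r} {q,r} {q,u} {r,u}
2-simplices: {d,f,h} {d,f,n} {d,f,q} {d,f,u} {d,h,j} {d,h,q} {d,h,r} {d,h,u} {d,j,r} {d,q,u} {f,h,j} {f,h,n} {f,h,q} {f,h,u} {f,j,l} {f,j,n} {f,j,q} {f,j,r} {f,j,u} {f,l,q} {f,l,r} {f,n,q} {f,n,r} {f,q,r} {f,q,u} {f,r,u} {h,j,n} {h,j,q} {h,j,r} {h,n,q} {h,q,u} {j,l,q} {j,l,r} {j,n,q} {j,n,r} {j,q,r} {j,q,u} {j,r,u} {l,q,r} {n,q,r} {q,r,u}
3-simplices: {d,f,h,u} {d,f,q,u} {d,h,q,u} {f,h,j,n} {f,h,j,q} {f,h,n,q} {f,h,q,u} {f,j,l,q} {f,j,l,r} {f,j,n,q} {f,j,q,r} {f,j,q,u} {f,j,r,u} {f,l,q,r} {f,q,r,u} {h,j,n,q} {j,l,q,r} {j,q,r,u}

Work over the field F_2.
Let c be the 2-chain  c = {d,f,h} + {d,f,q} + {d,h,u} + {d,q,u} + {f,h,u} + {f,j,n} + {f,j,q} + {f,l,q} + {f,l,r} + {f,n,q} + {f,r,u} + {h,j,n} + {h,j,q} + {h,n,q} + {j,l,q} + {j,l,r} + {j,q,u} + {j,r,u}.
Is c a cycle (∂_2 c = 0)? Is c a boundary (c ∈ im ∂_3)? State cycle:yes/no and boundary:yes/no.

n_0=9 n_1=32 n_2=41 n_3=18  [Z2]
∂1: piv[df,dh,dj,dn,dq,dr,du,fl] rk=8  ker:fh,fj,fn,fq,fr,fu,hj,hl,hn,hq,hr,hu,jl,jn,jq,jr,ju,lq,lr,nq,nr,qr,qu,ru
∂2: piv[dfh,dfn,dfq,dfu,dhj,dhq,dhr,dhu,djr,dqu,fhj,fhn,fjl,fjn,fjq,fjr,fju,flq,flr,fnq,fnr,fqr,fru] rk=23  ker:fhq,fhu,fqu,hjn,hjq,hjr,hnq,hqu,jlq,jlr,jnq,jnr,jqr,jqu,jru,lqr,nqr,qru
∂3: piv[dfhu,dfqu,dhqu,fhjn,fhjq,fhnq,fhqu,fjlq,fjlr,fjnq,fjqr,fjqu,fjru,flqr,fqru] rk=15  ker:hjnq,jlqr,jqru
∂2c = 0
c vs im∂3: reduces to 0 ⇒ boundary

cycle:yes boundary:yes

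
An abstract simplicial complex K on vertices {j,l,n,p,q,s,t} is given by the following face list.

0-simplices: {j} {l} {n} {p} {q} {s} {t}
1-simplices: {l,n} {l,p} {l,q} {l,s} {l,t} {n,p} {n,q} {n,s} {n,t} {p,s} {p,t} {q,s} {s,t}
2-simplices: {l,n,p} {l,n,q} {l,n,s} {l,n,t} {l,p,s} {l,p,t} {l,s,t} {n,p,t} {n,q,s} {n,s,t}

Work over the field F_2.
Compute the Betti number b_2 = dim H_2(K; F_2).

n_0=7 n_1=13 n_2=10  [Z2]
∂1: piv[ln,lp,lq,ls,lt] rk=5  ker:np,nq,ns,nt,ps,pt,qs,st
∂2: piv[lnp,lnq,lns,lnt,lps,lpt,lst,nqs] rk=8  ker:npt,nst
b_2=(10−8)−0=2

b_2=2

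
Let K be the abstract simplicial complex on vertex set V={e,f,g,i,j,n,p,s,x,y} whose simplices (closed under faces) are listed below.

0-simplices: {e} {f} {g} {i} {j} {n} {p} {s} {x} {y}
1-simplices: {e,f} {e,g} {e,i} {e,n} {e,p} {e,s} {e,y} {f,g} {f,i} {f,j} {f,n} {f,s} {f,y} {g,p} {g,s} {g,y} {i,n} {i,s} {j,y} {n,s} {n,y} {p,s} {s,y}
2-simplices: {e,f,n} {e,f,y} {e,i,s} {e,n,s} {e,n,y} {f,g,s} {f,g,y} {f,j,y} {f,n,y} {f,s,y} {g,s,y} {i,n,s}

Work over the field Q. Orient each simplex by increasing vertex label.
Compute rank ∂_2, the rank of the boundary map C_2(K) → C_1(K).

rank∂_2=10

n_0=10 n_1=23 n_2=12  [Q]
∂1: piv[ef,eg,ei,en,ep,es,ey,fj] rk=8  ker:fg,fi,fn,fs,fy,gp,gs,gy,in,is,jy,ns,ny,ps,sy
∂2: piv[efn,efy,eis,ens,eny,fgs,fgy,fjy,fsy,ins] rk=10  ker:fny,gsy
rk∂_2=10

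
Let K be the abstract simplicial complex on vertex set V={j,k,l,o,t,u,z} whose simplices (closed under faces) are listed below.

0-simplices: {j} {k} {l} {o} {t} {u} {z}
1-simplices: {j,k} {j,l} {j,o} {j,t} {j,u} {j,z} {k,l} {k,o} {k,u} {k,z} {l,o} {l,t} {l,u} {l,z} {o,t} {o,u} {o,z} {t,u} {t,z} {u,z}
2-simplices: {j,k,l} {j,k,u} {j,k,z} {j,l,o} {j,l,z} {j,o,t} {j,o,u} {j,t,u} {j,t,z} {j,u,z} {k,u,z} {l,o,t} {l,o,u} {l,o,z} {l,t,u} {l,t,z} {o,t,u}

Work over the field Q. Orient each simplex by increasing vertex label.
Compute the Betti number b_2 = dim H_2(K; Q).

b_2=4

n_0=7 n_1=20 n_2=17  [Q]
∂1: piv[jk,jl,jo,jt,ju,jz] rk=6  ker:kl,ko,ku,kz,lo,lt,lu,lz,ot,ou,oz,tu,tz,uz
∂2: piv[jkl,jku,jkz,jlo,jlz,jot,jou,jtu,jtz,juz,lot,lou,loz] rk=13  ker:kuz,ltu,ltz,otu
b_2=(17−13)−0=4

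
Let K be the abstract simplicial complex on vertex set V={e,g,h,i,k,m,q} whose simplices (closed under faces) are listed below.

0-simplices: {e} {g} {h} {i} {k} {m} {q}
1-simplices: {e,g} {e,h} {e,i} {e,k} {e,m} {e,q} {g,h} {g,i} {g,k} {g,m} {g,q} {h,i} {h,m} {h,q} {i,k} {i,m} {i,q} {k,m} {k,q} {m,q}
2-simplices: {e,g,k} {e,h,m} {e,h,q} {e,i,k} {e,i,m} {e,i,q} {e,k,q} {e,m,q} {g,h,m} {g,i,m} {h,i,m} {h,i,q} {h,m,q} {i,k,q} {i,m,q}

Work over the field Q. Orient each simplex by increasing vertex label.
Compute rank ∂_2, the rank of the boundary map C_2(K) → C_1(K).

n_0=7 n_1=20 n_2=15  [Q]
∂1: piv[eg,eh,ei,ek,em,eq] rk=6  ker:gh,gi,gk,gm,gq,hi,hm,hq,ik,im,iq,km,kq,mq
∂2: piv[egk,ehm,ehq,eik,eim,eiq,ekq,emq,ghm,gim,him] rk=11  ker:hiq,hmq,ikq,imq
rk∂_2=11

rank∂_2=11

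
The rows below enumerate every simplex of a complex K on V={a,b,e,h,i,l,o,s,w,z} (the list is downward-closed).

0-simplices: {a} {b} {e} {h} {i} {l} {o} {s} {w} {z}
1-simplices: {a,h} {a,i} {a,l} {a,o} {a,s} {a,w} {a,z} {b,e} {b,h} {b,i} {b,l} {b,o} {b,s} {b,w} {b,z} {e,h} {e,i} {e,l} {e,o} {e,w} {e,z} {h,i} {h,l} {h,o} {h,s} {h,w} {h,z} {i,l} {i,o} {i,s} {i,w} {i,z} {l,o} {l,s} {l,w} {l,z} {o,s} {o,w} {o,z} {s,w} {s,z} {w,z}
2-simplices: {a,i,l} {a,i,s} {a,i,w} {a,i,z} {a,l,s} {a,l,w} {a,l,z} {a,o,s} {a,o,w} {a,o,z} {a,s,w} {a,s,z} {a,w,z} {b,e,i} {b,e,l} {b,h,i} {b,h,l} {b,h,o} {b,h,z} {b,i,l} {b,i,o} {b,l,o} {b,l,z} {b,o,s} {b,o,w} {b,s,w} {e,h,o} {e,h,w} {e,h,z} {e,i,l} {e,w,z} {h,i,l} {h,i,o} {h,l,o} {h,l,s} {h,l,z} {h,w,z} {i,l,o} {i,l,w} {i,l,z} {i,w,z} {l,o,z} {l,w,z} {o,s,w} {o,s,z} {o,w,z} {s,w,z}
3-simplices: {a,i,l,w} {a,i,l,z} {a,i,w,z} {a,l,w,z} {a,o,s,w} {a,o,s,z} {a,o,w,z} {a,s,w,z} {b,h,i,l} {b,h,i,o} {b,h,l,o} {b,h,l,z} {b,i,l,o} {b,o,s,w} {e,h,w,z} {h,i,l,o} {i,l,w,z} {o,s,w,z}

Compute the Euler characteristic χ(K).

n_0=10 n_1=42 n_2=47 n_3=18
χ=+10−42+47−18=-3

χ(K)=-3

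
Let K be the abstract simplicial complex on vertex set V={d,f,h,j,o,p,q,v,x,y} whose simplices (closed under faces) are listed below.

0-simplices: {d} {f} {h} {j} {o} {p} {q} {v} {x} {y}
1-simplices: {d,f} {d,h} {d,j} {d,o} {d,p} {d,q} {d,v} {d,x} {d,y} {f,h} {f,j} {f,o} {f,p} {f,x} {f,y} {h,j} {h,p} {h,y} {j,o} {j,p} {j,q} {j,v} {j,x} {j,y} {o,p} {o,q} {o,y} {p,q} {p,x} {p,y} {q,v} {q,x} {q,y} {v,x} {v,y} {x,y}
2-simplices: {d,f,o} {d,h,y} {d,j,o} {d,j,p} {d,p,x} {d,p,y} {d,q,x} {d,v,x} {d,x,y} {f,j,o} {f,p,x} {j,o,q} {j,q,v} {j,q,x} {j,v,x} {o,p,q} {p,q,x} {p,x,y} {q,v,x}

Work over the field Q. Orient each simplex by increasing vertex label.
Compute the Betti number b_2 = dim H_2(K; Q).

n_0=10 n_1=36 n_2=19  [Q]
∂1: piv[df,dh,dj,do,dp,dq,dv,dx,dy] rk=9  ker:fh,fj,fo,fp,fx,fy,hj,hp,hy,jo,jp,jq,jv,jx,jy,op,oq,oy,pq,px,py,qv,qx,qy,vx,vy,xy
∂2: piv[dfo,dhy,djo,djp,dpx,dpy,dqx,dvx,dxy,fjo,fpx,joq,jqv,jqx,jvx,opq,pqx] rk=17  ker:pxy,qvx
b_2=(19−17)−0=2

b_2=2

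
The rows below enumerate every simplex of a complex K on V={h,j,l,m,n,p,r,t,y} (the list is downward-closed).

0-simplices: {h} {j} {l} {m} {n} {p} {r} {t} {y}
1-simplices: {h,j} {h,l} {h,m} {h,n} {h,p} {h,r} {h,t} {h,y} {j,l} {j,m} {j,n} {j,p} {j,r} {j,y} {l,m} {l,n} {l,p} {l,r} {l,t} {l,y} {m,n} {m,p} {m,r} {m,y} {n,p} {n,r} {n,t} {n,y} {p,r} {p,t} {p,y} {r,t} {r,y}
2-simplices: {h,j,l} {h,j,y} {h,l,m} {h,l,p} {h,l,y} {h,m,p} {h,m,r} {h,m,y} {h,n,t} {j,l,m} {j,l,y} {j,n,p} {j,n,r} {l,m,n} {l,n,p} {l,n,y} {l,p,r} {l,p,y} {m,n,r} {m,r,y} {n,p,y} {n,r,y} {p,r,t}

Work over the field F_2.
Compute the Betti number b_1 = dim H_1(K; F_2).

n_0=9 n_1=33 n_2=23  [Z2]
∂1: piv[hj,hl,hm,hn,hp,hr,ht,hy] rk=8  ker:jl,jm,jn,jp,jr,jy,lm,ln,lp,lr,lt,ly,mn,mp,mr,my,np,nr,nt,ny,pr,pt,py,rt,ry
∂2: piv[hjl,hjy,hlm,hlp,hly,hmp,hmr,hmy,hnt,jlm,jnp,jnr,lmn,lnp,lny,lpr,lpy,mnr,mry,prt] rk=20  ker:jly,npy,nry
b_1=(33−8)−20=5

b_1=5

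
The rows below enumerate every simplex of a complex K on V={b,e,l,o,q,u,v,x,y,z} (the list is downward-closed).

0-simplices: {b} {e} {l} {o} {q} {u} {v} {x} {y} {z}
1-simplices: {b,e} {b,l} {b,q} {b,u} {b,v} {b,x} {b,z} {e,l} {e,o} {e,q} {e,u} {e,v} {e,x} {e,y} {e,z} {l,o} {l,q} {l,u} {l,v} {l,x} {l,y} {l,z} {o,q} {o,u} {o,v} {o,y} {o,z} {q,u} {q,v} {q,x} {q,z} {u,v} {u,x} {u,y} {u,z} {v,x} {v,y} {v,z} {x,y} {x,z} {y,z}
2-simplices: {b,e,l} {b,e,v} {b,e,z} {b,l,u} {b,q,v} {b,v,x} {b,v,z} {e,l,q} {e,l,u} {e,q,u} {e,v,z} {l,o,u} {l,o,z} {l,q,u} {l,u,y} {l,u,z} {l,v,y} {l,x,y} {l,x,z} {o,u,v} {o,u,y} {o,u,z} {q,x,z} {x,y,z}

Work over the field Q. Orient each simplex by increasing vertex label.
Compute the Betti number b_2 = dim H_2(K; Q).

n_0=10 n_1=41 n_2=24  [Q]
∂1: piv[be,bl,bq,bu,bv,bx,bz,eo,ey] rk=9  ker:el,eq,eu,ev,ex,ez,lo,lq,lu,lv,lx,ly,lz,oq,ou,ov,oy,oz,qu,qv,qx,qz,uv,ux,uy,uz,vx,vy,vz,xy,xz,yz
∂2: piv[bel,bev,bez,blu,bqv,bvx,bvz,elq,elu,equ,lou,loz,luy,luz,lvy,lxy,lxz,ouv,ouy,qxz,xyz] rk=21  ker:evz,lqu,ouz
b_2=(24−21)−0=3

b_2=3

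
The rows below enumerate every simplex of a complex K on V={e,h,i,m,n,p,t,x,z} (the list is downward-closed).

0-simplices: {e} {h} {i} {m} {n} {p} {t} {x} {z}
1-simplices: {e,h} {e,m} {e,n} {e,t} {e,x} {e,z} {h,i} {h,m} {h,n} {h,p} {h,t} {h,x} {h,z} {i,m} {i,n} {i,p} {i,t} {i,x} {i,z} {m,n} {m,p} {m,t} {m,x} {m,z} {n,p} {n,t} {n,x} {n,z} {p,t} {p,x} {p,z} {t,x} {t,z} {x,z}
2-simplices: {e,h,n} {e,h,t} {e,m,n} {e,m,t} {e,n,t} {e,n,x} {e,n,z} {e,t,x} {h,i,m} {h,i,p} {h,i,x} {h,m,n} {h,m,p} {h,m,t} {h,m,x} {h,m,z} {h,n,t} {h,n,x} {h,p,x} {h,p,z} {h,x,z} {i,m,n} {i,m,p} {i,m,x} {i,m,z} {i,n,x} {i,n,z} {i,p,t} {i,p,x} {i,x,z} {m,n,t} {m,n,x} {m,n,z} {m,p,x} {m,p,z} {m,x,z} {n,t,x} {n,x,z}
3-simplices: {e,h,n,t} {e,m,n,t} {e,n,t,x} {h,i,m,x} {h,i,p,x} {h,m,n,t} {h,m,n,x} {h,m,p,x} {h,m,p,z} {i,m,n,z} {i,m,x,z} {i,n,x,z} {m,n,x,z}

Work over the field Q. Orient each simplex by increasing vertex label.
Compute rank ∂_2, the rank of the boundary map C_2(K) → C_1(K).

rank∂_2=23

n_0=9 n_1=34 n_2=38 n_3=13  [Q]
∂1: piv[eh,em,en,et,ex,ez,hi,hp] rk=8  ker:hm,hn,ht,hx,hz,im,in,ip,it,ix,iz,mn,mp,mt,mx,mz,np,nt,nx,nz,pt,px,pz,tx,tz,xz
∂2: piv[ehn,eht,emn,emt,ent,enx,enz,etx,him,hip,hix,hmn,hmp,hmx,hmz,hnx,hpx,hpz,hxz,imn,imz,inz,ipt] rk=23  ker:hmt,hnt,imp,imx,inx,ipx,ixz,mnt,mnx,mnz,mpx,mpz,mxz,ntx,nxz
∂3: piv[ehnt,emnt,entx,himx,hipx,hmnt,hmnx,hmpx,hmpz,imnz,imxz,inxz,mnxz] rk=13
rk∂_2=23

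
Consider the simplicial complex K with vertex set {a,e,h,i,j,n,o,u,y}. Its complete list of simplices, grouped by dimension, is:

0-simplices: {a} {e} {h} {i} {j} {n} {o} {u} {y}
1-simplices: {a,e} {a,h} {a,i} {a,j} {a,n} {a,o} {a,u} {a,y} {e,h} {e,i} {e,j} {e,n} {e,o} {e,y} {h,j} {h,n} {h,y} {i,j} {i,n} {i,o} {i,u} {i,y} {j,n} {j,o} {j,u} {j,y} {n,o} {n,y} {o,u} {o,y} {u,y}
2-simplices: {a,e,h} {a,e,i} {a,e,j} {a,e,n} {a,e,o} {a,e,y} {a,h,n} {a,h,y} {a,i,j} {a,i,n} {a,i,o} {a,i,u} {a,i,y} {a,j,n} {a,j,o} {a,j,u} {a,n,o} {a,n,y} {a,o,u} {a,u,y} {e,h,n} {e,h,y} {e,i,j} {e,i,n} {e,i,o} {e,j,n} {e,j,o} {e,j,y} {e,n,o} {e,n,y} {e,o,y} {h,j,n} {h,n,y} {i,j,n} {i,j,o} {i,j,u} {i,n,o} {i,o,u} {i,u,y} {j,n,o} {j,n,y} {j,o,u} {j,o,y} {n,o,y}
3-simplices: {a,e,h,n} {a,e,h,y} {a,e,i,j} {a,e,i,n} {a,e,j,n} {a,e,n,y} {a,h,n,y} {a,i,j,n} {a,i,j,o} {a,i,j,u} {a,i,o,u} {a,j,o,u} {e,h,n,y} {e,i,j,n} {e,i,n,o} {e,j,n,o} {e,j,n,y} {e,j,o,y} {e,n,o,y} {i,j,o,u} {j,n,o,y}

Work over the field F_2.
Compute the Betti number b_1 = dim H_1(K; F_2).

b_1=0

n_0=9 n_1=31 n_2=44 n_3=21  [Z2]
∂1: piv[ae,ah,ai,aj,an,ao,au,ay] rk=8  ker:eh,ei,ej,en,eo,ey,hj,hn,hy,ij,in,io,iu,iy,jn,jo,ju,jy,no,ny,ou,oy,uy
∂2: piv[aeh,aei,aej,aen,aeo,aey,ahn,ahy,aij,ain,aio,aiu,aiy,ajn,ajo,aju,ano,any,aou,auy,ejy,eoy,hjn] rk=23  ker:ehn,ehy,eij,ein,eio,ejn,ejo,eno,eny,hny,ijn,ijo,iju,ino,iou,iuy,jno,jny,jou,joy,noy
∂3: piv[aehn,aehy,aeij,aein,aejn,aeny,ahny,aijn,aijo,aiju,aiou,ajou,eino,ejno,ejny,ejoy,enoy] rk=17  ker:ehny,eijn,ijou,jnoy
b_1=(31−8)−23=0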